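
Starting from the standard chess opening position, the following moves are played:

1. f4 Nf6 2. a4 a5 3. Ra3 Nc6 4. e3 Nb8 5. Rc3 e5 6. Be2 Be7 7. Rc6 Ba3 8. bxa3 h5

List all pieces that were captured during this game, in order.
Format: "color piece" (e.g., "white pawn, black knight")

Tracking captures:
  bxa3: captured black bishop

black bishop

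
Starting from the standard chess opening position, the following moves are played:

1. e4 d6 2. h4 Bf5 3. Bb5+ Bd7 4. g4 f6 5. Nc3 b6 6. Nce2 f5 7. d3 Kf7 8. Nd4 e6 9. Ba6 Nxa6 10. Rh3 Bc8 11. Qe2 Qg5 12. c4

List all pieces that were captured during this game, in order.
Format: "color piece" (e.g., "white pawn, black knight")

Tracking captures:
  Nxa6: captured white bishop

white bishop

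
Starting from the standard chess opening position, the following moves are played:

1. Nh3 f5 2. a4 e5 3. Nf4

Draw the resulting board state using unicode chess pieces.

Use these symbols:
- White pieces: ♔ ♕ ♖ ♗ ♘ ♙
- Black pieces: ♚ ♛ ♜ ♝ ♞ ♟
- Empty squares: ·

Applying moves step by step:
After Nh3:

♜ ♞ ♝ ♛ ♚ ♝ ♞ ♜
♟ ♟ ♟ ♟ ♟ ♟ ♟ ♟
· · · · · · · ·
· · · · · · · ·
· · · · · · · ·
· · · · · · · ♘
♙ ♙ ♙ ♙ ♙ ♙ ♙ ♙
♖ ♘ ♗ ♕ ♔ ♗ · ♖


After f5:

♜ ♞ ♝ ♛ ♚ ♝ ♞ ♜
♟ ♟ ♟ ♟ ♟ · ♟ ♟
· · · · · · · ·
· · · · · ♟ · ·
· · · · · · · ·
· · · · · · · ♘
♙ ♙ ♙ ♙ ♙ ♙ ♙ ♙
♖ ♘ ♗ ♕ ♔ ♗ · ♖


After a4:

♜ ♞ ♝ ♛ ♚ ♝ ♞ ♜
♟ ♟ ♟ ♟ ♟ · ♟ ♟
· · · · · · · ·
· · · · · ♟ · ·
♙ · · · · · · ·
· · · · · · · ♘
· ♙ ♙ ♙ ♙ ♙ ♙ ♙
♖ ♘ ♗ ♕ ♔ ♗ · ♖


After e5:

♜ ♞ ♝ ♛ ♚ ♝ ♞ ♜
♟ ♟ ♟ ♟ · · ♟ ♟
· · · · · · · ·
· · · · ♟ ♟ · ·
♙ · · · · · · ·
· · · · · · · ♘
· ♙ ♙ ♙ ♙ ♙ ♙ ♙
♖ ♘ ♗ ♕ ♔ ♗ · ♖


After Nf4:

♜ ♞ ♝ ♛ ♚ ♝ ♞ ♜
♟ ♟ ♟ ♟ · · ♟ ♟
· · · · · · · ·
· · · · ♟ ♟ · ·
♙ · · · · ♘ · ·
· · · · · · · ·
· ♙ ♙ ♙ ♙ ♙ ♙ ♙
♖ ♘ ♗ ♕ ♔ ♗ · ♖



  a b c d e f g h
  ─────────────────
8│♜ ♞ ♝ ♛ ♚ ♝ ♞ ♜│8
7│♟ ♟ ♟ ♟ · · ♟ ♟│7
6│· · · · · · · ·│6
5│· · · · ♟ ♟ · ·│5
4│♙ · · · · ♘ · ·│4
3│· · · · · · · ·│3
2│· ♙ ♙ ♙ ♙ ♙ ♙ ♙│2
1│♖ ♘ ♗ ♕ ♔ ♗ · ♖│1
  ─────────────────
  a b c d e f g h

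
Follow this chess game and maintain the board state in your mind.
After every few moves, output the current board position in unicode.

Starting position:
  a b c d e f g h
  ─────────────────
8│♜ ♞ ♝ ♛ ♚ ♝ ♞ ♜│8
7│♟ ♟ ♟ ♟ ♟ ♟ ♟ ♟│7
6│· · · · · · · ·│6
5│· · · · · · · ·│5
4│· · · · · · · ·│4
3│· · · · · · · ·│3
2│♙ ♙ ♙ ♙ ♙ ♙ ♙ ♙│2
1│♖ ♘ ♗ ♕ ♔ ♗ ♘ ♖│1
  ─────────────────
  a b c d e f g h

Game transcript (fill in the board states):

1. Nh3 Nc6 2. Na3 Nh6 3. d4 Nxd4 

  a b c d e f g h
  ─────────────────
8│♜ · ♝ ♛ ♚ ♝ · ♜│8
7│♟ ♟ ♟ ♟ ♟ ♟ ♟ ♟│7
6│· · · · · · · ♞│6
5│· · · · · · · ·│5
4│· · · ♞ · · · ·│4
3│♘ · · · · · · ♘│3
2│♙ ♙ ♙ · ♙ ♙ ♙ ♙│2
1│♖ · ♗ ♕ ♔ ♗ · ♖│1
  ─────────────────
  a b c d e f g h

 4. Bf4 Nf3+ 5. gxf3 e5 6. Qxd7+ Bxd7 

  a b c d e f g h
  ─────────────────
8│♜ · · ♛ ♚ ♝ · ♜│8
7│♟ ♟ ♟ ♝ · ♟ ♟ ♟│7
6│· · · · · · · ♞│6
5│· · · · ♟ · · ·│5
4│· · · · · ♗ · ·│4
3│♘ · · · · ♙ · ♘│3
2│♙ ♙ ♙ · ♙ ♙ · ♙│2
1│♖ · · · ♔ ♗ · ♖│1
  ─────────────────
  a b c d e f g h

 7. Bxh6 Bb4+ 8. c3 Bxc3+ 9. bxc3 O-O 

  a b c d e f g h
  ─────────────────
8│♜ · · ♛ · ♜ ♚ ·│8
7│♟ ♟ ♟ ♝ · ♟ ♟ ♟│7
6│· · · · · · · ♗│6
5│· · · · ♟ · · ·│5
4│· · · · · · · ·│4
3│♘ · ♙ · · ♙ · ♘│3
2│♙ · · · ♙ ♙ · ♙│2
1│♖ · · · ♔ ♗ · ♖│1
  ─────────────────
  a b c d e f g h

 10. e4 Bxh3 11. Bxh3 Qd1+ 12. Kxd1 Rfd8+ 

  a b c d e f g h
  ─────────────────
8│♜ · · ♜ · · ♚ ·│8
7│♟ ♟ ♟ · · ♟ ♟ ♟│7
6│· · · · · · · ♗│6
5│· · · · ♟ · · ·│5
4│· · · · ♙ · · ·│4
3│♘ · ♙ · · ♙ · ♗│3
2│♙ · · · · ♙ · ♙│2
1│♖ · · ♔ · · · ♖│1
  ─────────────────
  a b c d e f g h

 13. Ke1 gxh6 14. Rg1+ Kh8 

  a b c d e f g h
  ─────────────────
8│♜ · · ♜ · · · ♚│8
7│♟ ♟ ♟ · · ♟ · ♟│7
6│· · · · · · · ♟│6
5│· · · · ♟ · · ·│5
4│· · · · ♙ · · ·│4
3│♘ · ♙ · · ♙ · ♗│3
2│♙ · · · · ♙ · ♙│2
1│♖ · · · ♔ · ♖ ·│1
  ─────────────────
  a b c d e f g h


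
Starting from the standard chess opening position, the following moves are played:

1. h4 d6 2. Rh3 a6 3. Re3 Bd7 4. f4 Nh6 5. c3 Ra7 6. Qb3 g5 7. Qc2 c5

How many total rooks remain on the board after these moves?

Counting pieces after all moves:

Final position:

  a b c d e f g h
  ─────────────────
8│· ♞ · ♛ ♚ ♝ · ♜│8
7│♜ ♟ · ♝ ♟ ♟ · ♟│7
6│♟ · · ♟ · · · ♞│6
5│· · ♟ · · · ♟ ·│5
4│· · · · · ♙ · ♙│4
3│· · ♙ · ♖ · · ·│3
2│♙ ♙ ♕ ♙ ♙ · ♙ ·│2
1│♖ ♘ ♗ · ♔ ♗ ♘ ·│1
  ─────────────────
  a b c d e f g h


4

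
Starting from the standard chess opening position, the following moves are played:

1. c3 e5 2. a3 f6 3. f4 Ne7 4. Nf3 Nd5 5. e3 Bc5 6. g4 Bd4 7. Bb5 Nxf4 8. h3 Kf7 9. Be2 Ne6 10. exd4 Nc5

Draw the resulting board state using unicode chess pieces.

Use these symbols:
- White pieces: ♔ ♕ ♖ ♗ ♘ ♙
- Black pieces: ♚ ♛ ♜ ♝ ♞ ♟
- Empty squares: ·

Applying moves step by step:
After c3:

♜ ♞ ♝ ♛ ♚ ♝ ♞ ♜
♟ ♟ ♟ ♟ ♟ ♟ ♟ ♟
· · · · · · · ·
· · · · · · · ·
· · · · · · · ·
· · ♙ · · · · ·
♙ ♙ · ♙ ♙ ♙ ♙ ♙
♖ ♘ ♗ ♕ ♔ ♗ ♘ ♖


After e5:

♜ ♞ ♝ ♛ ♚ ♝ ♞ ♜
♟ ♟ ♟ ♟ · ♟ ♟ ♟
· · · · · · · ·
· · · · ♟ · · ·
· · · · · · · ·
· · ♙ · · · · ·
♙ ♙ · ♙ ♙ ♙ ♙ ♙
♖ ♘ ♗ ♕ ♔ ♗ ♘ ♖


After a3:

♜ ♞ ♝ ♛ ♚ ♝ ♞ ♜
♟ ♟ ♟ ♟ · ♟ ♟ ♟
· · · · · · · ·
· · · · ♟ · · ·
· · · · · · · ·
♙ · ♙ · · · · ·
· ♙ · ♙ ♙ ♙ ♙ ♙
♖ ♘ ♗ ♕ ♔ ♗ ♘ ♖


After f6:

♜ ♞ ♝ ♛ ♚ ♝ ♞ ♜
♟ ♟ ♟ ♟ · · ♟ ♟
· · · · · ♟ · ·
· · · · ♟ · · ·
· · · · · · · ·
♙ · ♙ · · · · ·
· ♙ · ♙ ♙ ♙ ♙ ♙
♖ ♘ ♗ ♕ ♔ ♗ ♘ ♖


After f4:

♜ ♞ ♝ ♛ ♚ ♝ ♞ ♜
♟ ♟ ♟ ♟ · · ♟ ♟
· · · · · ♟ · ·
· · · · ♟ · · ·
· · · · · ♙ · ·
♙ · ♙ · · · · ·
· ♙ · ♙ ♙ · ♙ ♙
♖ ♘ ♗ ♕ ♔ ♗ ♘ ♖


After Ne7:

♜ ♞ ♝ ♛ ♚ ♝ · ♜
♟ ♟ ♟ ♟ ♞ · ♟ ♟
· · · · · ♟ · ·
· · · · ♟ · · ·
· · · · · ♙ · ·
♙ · ♙ · · · · ·
· ♙ · ♙ ♙ · ♙ ♙
♖ ♘ ♗ ♕ ♔ ♗ ♘ ♖


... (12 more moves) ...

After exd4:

♜ ♞ ♝ ♛ · · · ♜
♟ ♟ ♟ ♟ · ♚ ♟ ♟
· · · · ♞ ♟ · ·
· · · · ♟ · · ·
· · · ♙ · · ♙ ·
♙ · ♙ · · ♘ · ♙
· ♙ · ♙ ♗ · · ·
♖ ♘ ♗ ♕ ♔ · · ♖


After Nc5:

♜ ♞ ♝ ♛ · · · ♜
♟ ♟ ♟ ♟ · ♚ ♟ ♟
· · · · · ♟ · ·
· · ♞ · ♟ · · ·
· · · ♙ · · ♙ ·
♙ · ♙ · · ♘ · ♙
· ♙ · ♙ ♗ · · ·
♖ ♘ ♗ ♕ ♔ · · ♖



  a b c d e f g h
  ─────────────────
8│♜ ♞ ♝ ♛ · · · ♜│8
7│♟ ♟ ♟ ♟ · ♚ ♟ ♟│7
6│· · · · · ♟ · ·│6
5│· · ♞ · ♟ · · ·│5
4│· · · ♙ · · ♙ ·│4
3│♙ · ♙ · · ♘ · ♙│3
2│· ♙ · ♙ ♗ · · ·│2
1│♖ ♘ ♗ ♕ ♔ · · ♖│1
  ─────────────────
  a b c d e f g h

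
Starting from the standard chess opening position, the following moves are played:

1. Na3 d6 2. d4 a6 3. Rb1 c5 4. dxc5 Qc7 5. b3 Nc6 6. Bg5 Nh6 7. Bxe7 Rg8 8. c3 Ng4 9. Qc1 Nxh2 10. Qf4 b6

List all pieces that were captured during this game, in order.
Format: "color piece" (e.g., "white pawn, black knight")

Tracking captures:
  dxc5: captured black pawn
  Bxe7: captured black pawn
  Nxh2: captured white pawn

black pawn, black pawn, white pawn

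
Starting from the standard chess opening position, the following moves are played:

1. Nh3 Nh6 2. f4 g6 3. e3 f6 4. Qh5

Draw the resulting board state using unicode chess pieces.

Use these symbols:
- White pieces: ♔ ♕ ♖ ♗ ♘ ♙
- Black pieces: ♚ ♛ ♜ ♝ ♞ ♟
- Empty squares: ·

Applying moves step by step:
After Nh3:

♜ ♞ ♝ ♛ ♚ ♝ ♞ ♜
♟ ♟ ♟ ♟ ♟ ♟ ♟ ♟
· · · · · · · ·
· · · · · · · ·
· · · · · · · ·
· · · · · · · ♘
♙ ♙ ♙ ♙ ♙ ♙ ♙ ♙
♖ ♘ ♗ ♕ ♔ ♗ · ♖


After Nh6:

♜ ♞ ♝ ♛ ♚ ♝ · ♜
♟ ♟ ♟ ♟ ♟ ♟ ♟ ♟
· · · · · · · ♞
· · · · · · · ·
· · · · · · · ·
· · · · · · · ♘
♙ ♙ ♙ ♙ ♙ ♙ ♙ ♙
♖ ♘ ♗ ♕ ♔ ♗ · ♖


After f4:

♜ ♞ ♝ ♛ ♚ ♝ · ♜
♟ ♟ ♟ ♟ ♟ ♟ ♟ ♟
· · · · · · · ♞
· · · · · · · ·
· · · · · ♙ · ·
· · · · · · · ♘
♙ ♙ ♙ ♙ ♙ · ♙ ♙
♖ ♘ ♗ ♕ ♔ ♗ · ♖


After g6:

♜ ♞ ♝ ♛ ♚ ♝ · ♜
♟ ♟ ♟ ♟ ♟ ♟ · ♟
· · · · · · ♟ ♞
· · · · · · · ·
· · · · · ♙ · ·
· · · · · · · ♘
♙ ♙ ♙ ♙ ♙ · ♙ ♙
♖ ♘ ♗ ♕ ♔ ♗ · ♖


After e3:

♜ ♞ ♝ ♛ ♚ ♝ · ♜
♟ ♟ ♟ ♟ ♟ ♟ · ♟
· · · · · · ♟ ♞
· · · · · · · ·
· · · · · ♙ · ·
· · · · ♙ · · ♘
♙ ♙ ♙ ♙ · · ♙ ♙
♖ ♘ ♗ ♕ ♔ ♗ · ♖


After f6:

♜ ♞ ♝ ♛ ♚ ♝ · ♜
♟ ♟ ♟ ♟ ♟ · · ♟
· · · · · ♟ ♟ ♞
· · · · · · · ·
· · · · · ♙ · ·
· · · · ♙ · · ♘
♙ ♙ ♙ ♙ · · ♙ ♙
♖ ♘ ♗ ♕ ♔ ♗ · ♖


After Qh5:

♜ ♞ ♝ ♛ ♚ ♝ · ♜
♟ ♟ ♟ ♟ ♟ · · ♟
· · · · · ♟ ♟ ♞
· · · · · · · ♕
· · · · · ♙ · ·
· · · · ♙ · · ♘
♙ ♙ ♙ ♙ · · ♙ ♙
♖ ♘ ♗ · ♔ ♗ · ♖



  a b c d e f g h
  ─────────────────
8│♜ ♞ ♝ ♛ ♚ ♝ · ♜│8
7│♟ ♟ ♟ ♟ ♟ · · ♟│7
6│· · · · · ♟ ♟ ♞│6
5│· · · · · · · ♕│5
4│· · · · · ♙ · ·│4
3│· · · · ♙ · · ♘│3
2│♙ ♙ ♙ ♙ · · ♙ ♙│2
1│♖ ♘ ♗ · ♔ ♗ · ♖│1
  ─────────────────
  a b c d e f g h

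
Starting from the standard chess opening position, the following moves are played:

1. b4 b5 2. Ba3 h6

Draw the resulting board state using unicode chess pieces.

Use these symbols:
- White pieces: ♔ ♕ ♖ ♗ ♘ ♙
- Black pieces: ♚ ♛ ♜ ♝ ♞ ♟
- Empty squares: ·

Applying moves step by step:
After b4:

♜ ♞ ♝ ♛ ♚ ♝ ♞ ♜
♟ ♟ ♟ ♟ ♟ ♟ ♟ ♟
· · · · · · · ·
· · · · · · · ·
· ♙ · · · · · ·
· · · · · · · ·
♙ · ♙ ♙ ♙ ♙ ♙ ♙
♖ ♘ ♗ ♕ ♔ ♗ ♘ ♖


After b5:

♜ ♞ ♝ ♛ ♚ ♝ ♞ ♜
♟ · ♟ ♟ ♟ ♟ ♟ ♟
· · · · · · · ·
· ♟ · · · · · ·
· ♙ · · · · · ·
· · · · · · · ·
♙ · ♙ ♙ ♙ ♙ ♙ ♙
♖ ♘ ♗ ♕ ♔ ♗ ♘ ♖


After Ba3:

♜ ♞ ♝ ♛ ♚ ♝ ♞ ♜
♟ · ♟ ♟ ♟ ♟ ♟ ♟
· · · · · · · ·
· ♟ · · · · · ·
· ♙ · · · · · ·
♗ · · · · · · ·
♙ · ♙ ♙ ♙ ♙ ♙ ♙
♖ ♘ · ♕ ♔ ♗ ♘ ♖


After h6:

♜ ♞ ♝ ♛ ♚ ♝ ♞ ♜
♟ · ♟ ♟ ♟ ♟ ♟ ·
· · · · · · · ♟
· ♟ · · · · · ·
· ♙ · · · · · ·
♗ · · · · · · ·
♙ · ♙ ♙ ♙ ♙ ♙ ♙
♖ ♘ · ♕ ♔ ♗ ♘ ♖



  a b c d e f g h
  ─────────────────
8│♜ ♞ ♝ ♛ ♚ ♝ ♞ ♜│8
7│♟ · ♟ ♟ ♟ ♟ ♟ ·│7
6│· · · · · · · ♟│6
5│· ♟ · · · · · ·│5
4│· ♙ · · · · · ·│4
3│♗ · · · · · · ·│3
2│♙ · ♙ ♙ ♙ ♙ ♙ ♙│2
1│♖ ♘ · ♕ ♔ ♗ ♘ ♖│1
  ─────────────────
  a b c d e f g h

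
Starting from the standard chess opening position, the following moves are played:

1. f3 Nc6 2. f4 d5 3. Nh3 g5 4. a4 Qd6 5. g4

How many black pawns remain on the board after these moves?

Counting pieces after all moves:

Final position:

  a b c d e f g h
  ─────────────────
8│♜ · ♝ · ♚ ♝ ♞ ♜│8
7│♟ ♟ ♟ · ♟ ♟ · ♟│7
6│· · ♞ ♛ · · · ·│6
5│· · · ♟ · · ♟ ·│5
4│♙ · · · · ♙ ♙ ·│4
3│· · · · · · · ♘│3
2│· ♙ ♙ ♙ ♙ · · ♙│2
1│♖ ♘ ♗ ♕ ♔ ♗ · ♖│1
  ─────────────────
  a b c d e f g h


8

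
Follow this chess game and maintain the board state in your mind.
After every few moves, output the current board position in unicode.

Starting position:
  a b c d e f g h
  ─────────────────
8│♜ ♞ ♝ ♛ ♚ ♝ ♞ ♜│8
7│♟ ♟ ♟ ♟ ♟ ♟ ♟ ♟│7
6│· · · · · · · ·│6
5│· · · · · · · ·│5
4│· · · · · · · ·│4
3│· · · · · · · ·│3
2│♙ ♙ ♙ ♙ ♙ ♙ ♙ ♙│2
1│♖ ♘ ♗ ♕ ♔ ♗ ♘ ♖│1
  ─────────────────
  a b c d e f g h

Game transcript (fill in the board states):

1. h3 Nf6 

  a b c d e f g h
  ─────────────────
8│♜ ♞ ♝ ♛ ♚ ♝ · ♜│8
7│♟ ♟ ♟ ♟ ♟ ♟ ♟ ♟│7
6│· · · · · ♞ · ·│6
5│· · · · · · · ·│5
4│· · · · · · · ·│4
3│· · · · · · · ♙│3
2│♙ ♙ ♙ ♙ ♙ ♙ ♙ ·│2
1│♖ ♘ ♗ ♕ ♔ ♗ ♘ ♖│1
  ─────────────────
  a b c d e f g h

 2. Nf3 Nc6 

  a b c d e f g h
  ─────────────────
8│♜ · ♝ ♛ ♚ ♝ · ♜│8
7│♟ ♟ ♟ ♟ ♟ ♟ ♟ ♟│7
6│· · ♞ · · ♞ · ·│6
5│· · · · · · · ·│5
4│· · · · · · · ·│4
3│· · · · · ♘ · ♙│3
2│♙ ♙ ♙ ♙ ♙ ♙ ♙ ·│2
1│♖ ♘ ♗ ♕ ♔ ♗ · ♖│1
  ─────────────────
  a b c d e f g h

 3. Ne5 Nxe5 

  a b c d e f g h
  ─────────────────
8│♜ · ♝ ♛ ♚ ♝ · ♜│8
7│♟ ♟ ♟ ♟ ♟ ♟ ♟ ♟│7
6│· · · · · ♞ · ·│6
5│· · · · ♞ · · ·│5
4│· · · · · · · ·│4
3│· · · · · · · ♙│3
2│♙ ♙ ♙ ♙ ♙ ♙ ♙ ·│2
1│♖ ♘ ♗ ♕ ♔ ♗ · ♖│1
  ─────────────────
  a b c d e f g h

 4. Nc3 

  a b c d e f g h
  ─────────────────
8│♜ · ♝ ♛ ♚ ♝ · ♜│8
7│♟ ♟ ♟ ♟ ♟ ♟ ♟ ♟│7
6│· · · · · ♞ · ·│6
5│· · · · ♞ · · ·│5
4│· · · · · · · ·│4
3│· · ♘ · · · · ♙│3
2│♙ ♙ ♙ ♙ ♙ ♙ ♙ ·│2
1│♖ · ♗ ♕ ♔ ♗ · ♖│1
  ─────────────────
  a b c d e f g h


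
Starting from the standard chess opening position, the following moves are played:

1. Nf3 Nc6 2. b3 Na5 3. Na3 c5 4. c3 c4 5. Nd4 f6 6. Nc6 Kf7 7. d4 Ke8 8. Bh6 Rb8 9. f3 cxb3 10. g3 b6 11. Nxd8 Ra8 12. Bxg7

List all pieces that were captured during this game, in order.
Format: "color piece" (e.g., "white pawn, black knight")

Tracking captures:
  cxb3: captured white pawn
  Nxd8: captured black queen
  Bxg7: captured black pawn

white pawn, black queen, black pawn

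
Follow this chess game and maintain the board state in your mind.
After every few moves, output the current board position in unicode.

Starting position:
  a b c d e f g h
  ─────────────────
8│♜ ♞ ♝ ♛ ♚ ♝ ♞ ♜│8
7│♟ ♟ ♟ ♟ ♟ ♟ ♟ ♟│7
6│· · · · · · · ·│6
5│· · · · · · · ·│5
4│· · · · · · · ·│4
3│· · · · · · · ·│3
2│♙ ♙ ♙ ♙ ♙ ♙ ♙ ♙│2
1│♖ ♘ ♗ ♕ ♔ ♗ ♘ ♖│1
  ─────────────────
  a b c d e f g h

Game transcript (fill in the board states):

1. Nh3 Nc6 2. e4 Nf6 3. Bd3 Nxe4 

  a b c d e f g h
  ─────────────────
8│♜ · ♝ ♛ ♚ ♝ · ♜│8
7│♟ ♟ ♟ ♟ ♟ ♟ ♟ ♟│7
6│· · ♞ · · · · ·│6
5│· · · · · · · ·│5
4│· · · · ♞ · · ·│4
3│· · · ♗ · · · ♘│3
2│♙ ♙ ♙ ♙ · ♙ ♙ ♙│2
1│♖ ♘ ♗ ♕ ♔ · · ♖│1
  ─────────────────
  a b c d e f g h

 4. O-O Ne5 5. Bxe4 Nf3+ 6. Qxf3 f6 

  a b c d e f g h
  ─────────────────
8│♜ · ♝ ♛ ♚ ♝ · ♜│8
7│♟ ♟ ♟ ♟ ♟ · ♟ ♟│7
6│· · · · · ♟ · ·│6
5│· · · · · · · ·│5
4│· · · · ♗ · · ·│4
3│· · · · · ♕ · ♘│3
2│♙ ♙ ♙ ♙ · ♙ ♙ ♙│2
1│♖ ♘ ♗ · · ♖ ♔ ·│1
  ─────────────────
  a b c d e f g h

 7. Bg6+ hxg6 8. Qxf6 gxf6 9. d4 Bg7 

  a b c d e f g h
  ─────────────────
8│♜ · ♝ ♛ ♚ · · ♜│8
7│♟ ♟ ♟ ♟ ♟ · ♝ ·│7
6│· · · · · ♟ ♟ ·│6
5│· · · · · · · ·│5
4│· · · ♙ · · · ·│4
3│· · · · · · · ♘│3
2│♙ ♙ ♙ · · ♙ ♙ ♙│2
1│♖ ♘ ♗ · · ♖ ♔ ·│1
  ─────────────────
  a b c d e f g h

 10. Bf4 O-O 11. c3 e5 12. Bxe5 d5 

  a b c d e f g h
  ─────────────────
8│♜ · ♝ ♛ · ♜ ♚ ·│8
7│♟ ♟ ♟ · · · ♝ ·│7
6│· · · · · ♟ ♟ ·│6
5│· · · ♟ ♗ · · ·│5
4│· · · ♙ · · · ·│4
3│· · ♙ · · · · ♘│3
2│♙ ♙ · · · ♙ ♙ ♙│2
1│♖ ♘ · · · ♖ ♔ ·│1
  ─────────────────
  a b c d e f g h

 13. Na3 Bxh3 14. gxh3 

  a b c d e f g h
  ─────────────────
8│♜ · · ♛ · ♜ ♚ ·│8
7│♟ ♟ ♟ · · · ♝ ·│7
6│· · · · · ♟ ♟ ·│6
5│· · · ♟ ♗ · · ·│5
4│· · · ♙ · · · ·│4
3│♘ · ♙ · · · · ♙│3
2│♙ ♙ · · · ♙ · ♙│2
1│♖ · · · · ♖ ♔ ·│1
  ─────────────────
  a b c d e f g h


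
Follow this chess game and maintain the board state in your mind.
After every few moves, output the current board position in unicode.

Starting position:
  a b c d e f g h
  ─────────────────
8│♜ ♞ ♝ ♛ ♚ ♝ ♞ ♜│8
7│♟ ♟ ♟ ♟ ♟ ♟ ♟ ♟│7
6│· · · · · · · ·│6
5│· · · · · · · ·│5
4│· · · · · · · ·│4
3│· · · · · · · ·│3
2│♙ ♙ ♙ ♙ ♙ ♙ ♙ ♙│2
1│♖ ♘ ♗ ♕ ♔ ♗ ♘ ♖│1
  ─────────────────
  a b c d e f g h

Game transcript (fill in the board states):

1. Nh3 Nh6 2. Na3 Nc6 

  a b c d e f g h
  ─────────────────
8│♜ · ♝ ♛ ♚ ♝ · ♜│8
7│♟ ♟ ♟ ♟ ♟ ♟ ♟ ♟│7
6│· · ♞ · · · · ♞│6
5│· · · · · · · ·│5
4│· · · · · · · ·│4
3│♘ · · · · · · ♘│3
2│♙ ♙ ♙ ♙ ♙ ♙ ♙ ♙│2
1│♖ · ♗ ♕ ♔ ♗ · ♖│1
  ─────────────────
  a b c d e f g h

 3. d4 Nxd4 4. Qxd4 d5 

  a b c d e f g h
  ─────────────────
8│♜ · ♝ ♛ ♚ ♝ · ♜│8
7│♟ ♟ ♟ · ♟ ♟ ♟ ♟│7
6│· · · · · · · ♞│6
5│· · · ♟ · · · ·│5
4│· · · ♕ · · · ·│4
3│♘ · · · · · · ♘│3
2│♙ ♙ ♙ · ♙ ♙ ♙ ♙│2
1│♖ · ♗ · ♔ ♗ · ♖│1
  ─────────────────
  a b c d e f g h

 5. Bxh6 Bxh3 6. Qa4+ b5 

  a b c d e f g h
  ─────────────────
8│♜ · · ♛ ♚ ♝ · ♜│8
7│♟ · ♟ · ♟ ♟ ♟ ♟│7
6│· · · · · · · ♗│6
5│· ♟ · ♟ · · · ·│5
4│♕ · · · · · · ·│4
3│♘ · · · · · · ♝│3
2│♙ ♙ ♙ · ♙ ♙ ♙ ♙│2
1│♖ · · · ♔ ♗ · ♖│1
  ─────────────────
  a b c d e f g h

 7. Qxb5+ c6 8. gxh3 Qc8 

  a b c d e f g h
  ─────────────────
8│♜ · ♛ · ♚ ♝ · ♜│8
7│♟ · · · ♟ ♟ ♟ ♟│7
6│· · ♟ · · · · ♗│6
5│· ♕ · ♟ · · · ·│5
4│· · · · · · · ·│4
3│♘ · · · · · · ♙│3
2│♙ ♙ ♙ · ♙ ♙ · ♙│2
1│♖ · · · ♔ ♗ · ♖│1
  ─────────────────
  a b c d e f g h

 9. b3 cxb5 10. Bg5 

  a b c d e f g h
  ─────────────────
8│♜ · ♛ · ♚ ♝ · ♜│8
7│♟ · · · ♟ ♟ ♟ ♟│7
6│· · · · · · · ·│6
5│· ♟ · ♟ · · ♗ ·│5
4│· · · · · · · ·│4
3│♘ ♙ · · · · · ♙│3
2│♙ · ♙ · ♙ ♙ · ♙│2
1│♖ · · · ♔ ♗ · ♖│1
  ─────────────────
  a b c d e f g h


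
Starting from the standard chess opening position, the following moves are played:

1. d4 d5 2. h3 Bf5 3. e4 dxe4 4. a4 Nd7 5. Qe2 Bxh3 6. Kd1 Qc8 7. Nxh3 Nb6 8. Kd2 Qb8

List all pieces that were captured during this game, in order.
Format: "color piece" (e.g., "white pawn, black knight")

Tracking captures:
  dxe4: captured white pawn
  Bxh3: captured white pawn
  Nxh3: captured black bishop

white pawn, white pawn, black bishop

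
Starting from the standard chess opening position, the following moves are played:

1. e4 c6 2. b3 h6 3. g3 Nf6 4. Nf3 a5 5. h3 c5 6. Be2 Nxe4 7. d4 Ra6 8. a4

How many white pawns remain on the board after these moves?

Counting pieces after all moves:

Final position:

  a b c d e f g h
  ─────────────────
8│· ♞ ♝ ♛ ♚ ♝ · ♜│8
7│· ♟ · ♟ ♟ ♟ ♟ ·│7
6│♜ · · · · · · ♟│6
5│♟ · ♟ · · · · ·│5
4│♙ · · ♙ ♞ · · ·│4
3│· ♙ · · · ♘ ♙ ♙│3
2│· · ♙ · ♗ ♙ · ·│2
1│♖ ♘ ♗ ♕ ♔ · · ♖│1
  ─────────────────
  a b c d e f g h


7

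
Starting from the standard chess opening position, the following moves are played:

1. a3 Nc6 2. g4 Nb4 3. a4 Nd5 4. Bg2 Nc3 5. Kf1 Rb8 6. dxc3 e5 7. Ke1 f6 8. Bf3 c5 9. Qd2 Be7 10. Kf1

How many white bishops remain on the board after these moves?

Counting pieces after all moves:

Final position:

  a b c d e f g h
  ─────────────────
8│· ♜ ♝ ♛ ♚ · ♞ ♜│8
7│♟ ♟ · ♟ ♝ · ♟ ♟│7
6│· · · · · ♟ · ·│6
5│· · ♟ · ♟ · · ·│5
4│♙ · · · · · ♙ ·│4
3│· · ♙ · · ♗ · ·│3
2│· ♙ ♙ ♕ ♙ ♙ · ♙│2
1│♖ ♘ ♗ · · ♔ ♘ ♖│1
  ─────────────────
  a b c d e f g h


2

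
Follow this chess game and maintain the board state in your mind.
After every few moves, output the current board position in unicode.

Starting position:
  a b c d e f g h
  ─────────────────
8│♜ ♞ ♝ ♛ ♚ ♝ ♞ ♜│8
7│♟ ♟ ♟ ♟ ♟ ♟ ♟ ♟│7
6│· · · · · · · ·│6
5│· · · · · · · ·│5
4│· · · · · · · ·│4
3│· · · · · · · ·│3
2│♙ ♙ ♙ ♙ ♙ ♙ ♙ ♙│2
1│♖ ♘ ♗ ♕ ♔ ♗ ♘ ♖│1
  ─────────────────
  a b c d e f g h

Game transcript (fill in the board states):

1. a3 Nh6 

  a b c d e f g h
  ─────────────────
8│♜ ♞ ♝ ♛ ♚ ♝ · ♜│8
7│♟ ♟ ♟ ♟ ♟ ♟ ♟ ♟│7
6│· · · · · · · ♞│6
5│· · · · · · · ·│5
4│· · · · · · · ·│4
3│♙ · · · · · · ·│3
2│· ♙ ♙ ♙ ♙ ♙ ♙ ♙│2
1│♖ ♘ ♗ ♕ ♔ ♗ ♘ ♖│1
  ─────────────────
  a b c d e f g h

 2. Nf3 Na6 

  a b c d e f g h
  ─────────────────
8│♜ · ♝ ♛ ♚ ♝ · ♜│8
7│♟ ♟ ♟ ♟ ♟ ♟ ♟ ♟│7
6│♞ · · · · · · ♞│6
5│· · · · · · · ·│5
4│· · · · · · · ·│4
3│♙ · · · · ♘ · ·│3
2│· ♙ ♙ ♙ ♙ ♙ ♙ ♙│2
1│♖ ♘ ♗ ♕ ♔ ♗ · ♖│1
  ─────────────────
  a b c d e f g h

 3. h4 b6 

  a b c d e f g h
  ─────────────────
8│♜ · ♝ ♛ ♚ ♝ · ♜│8
7│♟ · ♟ ♟ ♟ ♟ ♟ ♟│7
6│♞ ♟ · · · · · ♞│6
5│· · · · · · · ·│5
4│· · · · · · · ♙│4
3│♙ · · · · ♘ · ·│3
2│· ♙ ♙ ♙ ♙ ♙ ♙ ·│2
1│♖ ♘ ♗ ♕ ♔ ♗ · ♖│1
  ─────────────────
  a b c d e f g h

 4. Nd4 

  a b c d e f g h
  ─────────────────
8│♜ · ♝ ♛ ♚ ♝ · ♜│8
7│♟ · ♟ ♟ ♟ ♟ ♟ ♟│7
6│♞ ♟ · · · · · ♞│6
5│· · · · · · · ·│5
4│· · · ♘ · · · ♙│4
3│♙ · · · · · · ·│3
2│· ♙ ♙ ♙ ♙ ♙ ♙ ·│2
1│♖ ♘ ♗ ♕ ♔ ♗ · ♖│1
  ─────────────────
  a b c d e f g h


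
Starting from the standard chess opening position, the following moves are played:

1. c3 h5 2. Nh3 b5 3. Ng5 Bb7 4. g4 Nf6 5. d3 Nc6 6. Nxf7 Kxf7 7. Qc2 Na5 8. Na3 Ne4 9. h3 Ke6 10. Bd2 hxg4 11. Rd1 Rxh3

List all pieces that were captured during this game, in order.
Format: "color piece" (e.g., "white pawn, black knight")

Tracking captures:
  Nxf7: captured black pawn
  Kxf7: captured white knight
  hxg4: captured white pawn
  Rxh3: captured white pawn

black pawn, white knight, white pawn, white pawn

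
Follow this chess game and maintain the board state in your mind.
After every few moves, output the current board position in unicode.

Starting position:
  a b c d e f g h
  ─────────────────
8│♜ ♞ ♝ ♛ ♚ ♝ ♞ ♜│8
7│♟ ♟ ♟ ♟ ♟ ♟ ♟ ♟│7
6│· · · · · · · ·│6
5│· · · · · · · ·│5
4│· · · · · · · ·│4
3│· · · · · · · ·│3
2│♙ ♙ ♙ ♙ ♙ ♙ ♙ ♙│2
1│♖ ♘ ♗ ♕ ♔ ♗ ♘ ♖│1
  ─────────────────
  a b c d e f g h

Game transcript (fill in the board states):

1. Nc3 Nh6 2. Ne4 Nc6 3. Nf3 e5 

  a b c d e f g h
  ─────────────────
8│♜ · ♝ ♛ ♚ ♝ · ♜│8
7│♟ ♟ ♟ ♟ · ♟ ♟ ♟│7
6│· · ♞ · · · · ♞│6
5│· · · · ♟ · · ·│5
4│· · · · ♘ · · ·│4
3│· · · · · ♘ · ·│3
2│♙ ♙ ♙ ♙ ♙ ♙ ♙ ♙│2
1│♖ · ♗ ♕ ♔ ♗ · ♖│1
  ─────────────────
  a b c d e f g h

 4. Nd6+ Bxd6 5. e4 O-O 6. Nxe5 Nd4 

  a b c d e f g h
  ─────────────────
8│♜ · ♝ ♛ · ♜ ♚ ·│8
7│♟ ♟ ♟ ♟ · ♟ ♟ ♟│7
6│· · · ♝ · · · ♞│6
5│· · · · ♘ · · ·│5
4│· · · ♞ ♙ · · ·│4
3│· · · · · · · ·│3
2│♙ ♙ ♙ ♙ · ♙ ♙ ♙│2
1│♖ · ♗ ♕ ♔ ♗ · ♖│1
  ─────────────────
  a b c d e f g h

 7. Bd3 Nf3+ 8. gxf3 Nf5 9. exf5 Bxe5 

  a b c d e f g h
  ─────────────────
8│♜ · ♝ ♛ · ♜ ♚ ·│8
7│♟ ♟ ♟ ♟ · ♟ ♟ ♟│7
6│· · · · · · · ·│6
5│· · · · ♝ ♙ · ·│5
4│· · · · · · · ·│4
3│· · · ♗ · ♙ · ·│3
2│♙ ♙ ♙ ♙ · ♙ · ♙│2
1│♖ · ♗ ♕ ♔ · · ♖│1
  ─────────────────
  a b c d e f g h

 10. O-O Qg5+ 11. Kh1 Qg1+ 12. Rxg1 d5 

  a b c d e f g h
  ─────────────────
8│♜ · ♝ · · ♜ ♚ ·│8
7│♟ ♟ ♟ · · ♟ ♟ ♟│7
6│· · · · · · · ·│6
5│· · · ♟ ♝ ♙ · ·│5
4│· · · · · · · ·│4
3│· · · ♗ · ♙ · ·│3
2│♙ ♙ ♙ ♙ · ♙ · ♙│2
1│♖ · ♗ ♕ · · ♖ ♔│1
  ─────────────────
  a b c d e f g h

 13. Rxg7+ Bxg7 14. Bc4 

  a b c d e f g h
  ─────────────────
8│♜ · ♝ · · ♜ ♚ ·│8
7│♟ ♟ ♟ · · ♟ ♝ ♟│7
6│· · · · · · · ·│6
5│· · · ♟ · ♙ · ·│5
4│· · ♗ · · · · ·│4
3│· · · · · ♙ · ·│3
2│♙ ♙ ♙ ♙ · ♙ · ♙│2
1│♖ · ♗ ♕ · · · ♔│1
  ─────────────────
  a b c d e f g h


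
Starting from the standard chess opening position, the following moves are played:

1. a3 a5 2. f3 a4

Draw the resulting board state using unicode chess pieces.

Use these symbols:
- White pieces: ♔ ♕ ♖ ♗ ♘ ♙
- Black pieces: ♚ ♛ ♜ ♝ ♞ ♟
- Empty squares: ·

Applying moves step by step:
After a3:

♜ ♞ ♝ ♛ ♚ ♝ ♞ ♜
♟ ♟ ♟ ♟ ♟ ♟ ♟ ♟
· · · · · · · ·
· · · · · · · ·
· · · · · · · ·
♙ · · · · · · ·
· ♙ ♙ ♙ ♙ ♙ ♙ ♙
♖ ♘ ♗ ♕ ♔ ♗ ♘ ♖


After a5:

♜ ♞ ♝ ♛ ♚ ♝ ♞ ♜
· ♟ ♟ ♟ ♟ ♟ ♟ ♟
· · · · · · · ·
♟ · · · · · · ·
· · · · · · · ·
♙ · · · · · · ·
· ♙ ♙ ♙ ♙ ♙ ♙ ♙
♖ ♘ ♗ ♕ ♔ ♗ ♘ ♖


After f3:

♜ ♞ ♝ ♛ ♚ ♝ ♞ ♜
· ♟ ♟ ♟ ♟ ♟ ♟ ♟
· · · · · · · ·
♟ · · · · · · ·
· · · · · · · ·
♙ · · · · ♙ · ·
· ♙ ♙ ♙ ♙ · ♙ ♙
♖ ♘ ♗ ♕ ♔ ♗ ♘ ♖


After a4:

♜ ♞ ♝ ♛ ♚ ♝ ♞ ♜
· ♟ ♟ ♟ ♟ ♟ ♟ ♟
· · · · · · · ·
· · · · · · · ·
♟ · · · · · · ·
♙ · · · · ♙ · ·
· ♙ ♙ ♙ ♙ · ♙ ♙
♖ ♘ ♗ ♕ ♔ ♗ ♘ ♖



  a b c d e f g h
  ─────────────────
8│♜ ♞ ♝ ♛ ♚ ♝ ♞ ♜│8
7│· ♟ ♟ ♟ ♟ ♟ ♟ ♟│7
6│· · · · · · · ·│6
5│· · · · · · · ·│5
4│♟ · · · · · · ·│4
3│♙ · · · · ♙ · ·│3
2│· ♙ ♙ ♙ ♙ · ♙ ♙│2
1│♖ ♘ ♗ ♕ ♔ ♗ ♘ ♖│1
  ─────────────────
  a b c d e f g h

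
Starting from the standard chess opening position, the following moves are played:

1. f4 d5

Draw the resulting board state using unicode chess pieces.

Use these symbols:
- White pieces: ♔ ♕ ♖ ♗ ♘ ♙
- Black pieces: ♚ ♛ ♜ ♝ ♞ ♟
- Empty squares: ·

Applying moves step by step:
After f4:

♜ ♞ ♝ ♛ ♚ ♝ ♞ ♜
♟ ♟ ♟ ♟ ♟ ♟ ♟ ♟
· · · · · · · ·
· · · · · · · ·
· · · · · ♙ · ·
· · · · · · · ·
♙ ♙ ♙ ♙ ♙ · ♙ ♙
♖ ♘ ♗ ♕ ♔ ♗ ♘ ♖


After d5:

♜ ♞ ♝ ♛ ♚ ♝ ♞ ♜
♟ ♟ ♟ · ♟ ♟ ♟ ♟
· · · · · · · ·
· · · ♟ · · · ·
· · · · · ♙ · ·
· · · · · · · ·
♙ ♙ ♙ ♙ ♙ · ♙ ♙
♖ ♘ ♗ ♕ ♔ ♗ ♘ ♖



  a b c d e f g h
  ─────────────────
8│♜ ♞ ♝ ♛ ♚ ♝ ♞ ♜│8
7│♟ ♟ ♟ · ♟ ♟ ♟ ♟│7
6│· · · · · · · ·│6
5│· · · ♟ · · · ·│5
4│· · · · · ♙ · ·│4
3│· · · · · · · ·│3
2│♙ ♙ ♙ ♙ ♙ · ♙ ♙│2
1│♖ ♘ ♗ ♕ ♔ ♗ ♘ ♖│1
  ─────────────────
  a b c d e f g h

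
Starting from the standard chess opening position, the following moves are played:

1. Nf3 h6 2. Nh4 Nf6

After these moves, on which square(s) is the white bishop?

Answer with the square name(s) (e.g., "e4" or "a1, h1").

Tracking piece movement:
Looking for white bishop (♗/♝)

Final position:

  a b c d e f g h
  ─────────────────
8│♜ ♞ ♝ ♛ ♚ ♝ · ♜│8
7│♟ ♟ ♟ ♟ ♟ ♟ ♟ ·│7
6│· · · · · ♞ · ♟│6
5│· · · · · · · ·│5
4│· · · · · · · ♘│4
3│· · · · · · · ·│3
2│♙ ♙ ♙ ♙ ♙ ♙ ♙ ♙│2
1│♖ ♘ ♗ ♕ ♔ ♗ · ♖│1
  ─────────────────
  a b c d e f g h


c1, f1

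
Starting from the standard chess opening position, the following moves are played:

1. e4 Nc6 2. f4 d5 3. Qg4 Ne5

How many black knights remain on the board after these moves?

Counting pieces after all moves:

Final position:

  a b c d e f g h
  ─────────────────
8│♜ · ♝ ♛ ♚ ♝ ♞ ♜│8
7│♟ ♟ ♟ · ♟ ♟ ♟ ♟│7
6│· · · · · · · ·│6
5│· · · ♟ ♞ · · ·│5
4│· · · · ♙ ♙ ♕ ·│4
3│· · · · · · · ·│3
2│♙ ♙ ♙ ♙ · · ♙ ♙│2
1│♖ ♘ ♗ · ♔ ♗ ♘ ♖│1
  ─────────────────
  a b c d e f g h


2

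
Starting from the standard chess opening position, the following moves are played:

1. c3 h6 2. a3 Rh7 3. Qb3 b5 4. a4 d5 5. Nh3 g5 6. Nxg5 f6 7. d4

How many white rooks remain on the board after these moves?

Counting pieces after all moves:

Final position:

  a b c d e f g h
  ─────────────────
8│♜ ♞ ♝ ♛ ♚ ♝ ♞ ·│8
7│♟ · ♟ · ♟ · · ♜│7
6│· · · · · ♟ · ♟│6
5│· ♟ · ♟ · · ♘ ·│5
4│♙ · · ♙ · · · ·│4
3│· ♕ ♙ · · · · ·│3
2│· ♙ · · ♙ ♙ ♙ ♙│2
1│♖ ♘ ♗ · ♔ ♗ · ♖│1
  ─────────────────
  a b c d e f g h


2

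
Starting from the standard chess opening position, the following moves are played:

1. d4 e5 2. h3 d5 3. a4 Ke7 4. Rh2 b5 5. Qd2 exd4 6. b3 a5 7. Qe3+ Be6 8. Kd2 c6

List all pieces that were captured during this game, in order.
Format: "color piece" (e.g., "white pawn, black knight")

Tracking captures:
  exd4: captured white pawn

white pawn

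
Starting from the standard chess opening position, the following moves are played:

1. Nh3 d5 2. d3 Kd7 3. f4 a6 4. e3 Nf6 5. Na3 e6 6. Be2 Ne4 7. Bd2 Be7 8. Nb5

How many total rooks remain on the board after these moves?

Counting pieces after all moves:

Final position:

  a b c d e f g h
  ─────────────────
8│♜ ♞ ♝ ♛ · · · ♜│8
7│· ♟ ♟ ♚ ♝ ♟ ♟ ♟│7
6│♟ · · · ♟ · · ·│6
5│· ♘ · ♟ · · · ·│5
4│· · · · ♞ ♙ · ·│4
3│· · · ♙ ♙ · · ♘│3
2│♙ ♙ ♙ ♗ ♗ · ♙ ♙│2
1│♖ · · ♕ ♔ · · ♖│1
  ─────────────────
  a b c d e f g h


4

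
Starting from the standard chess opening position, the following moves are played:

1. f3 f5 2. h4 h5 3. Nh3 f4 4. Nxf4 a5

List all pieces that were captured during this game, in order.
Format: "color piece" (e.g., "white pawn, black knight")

Tracking captures:
  Nxf4: captured black pawn

black pawn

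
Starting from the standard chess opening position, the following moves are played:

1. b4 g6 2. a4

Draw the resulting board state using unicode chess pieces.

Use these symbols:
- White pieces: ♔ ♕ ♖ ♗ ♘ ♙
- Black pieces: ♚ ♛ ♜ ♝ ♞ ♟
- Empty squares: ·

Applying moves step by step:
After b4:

♜ ♞ ♝ ♛ ♚ ♝ ♞ ♜
♟ ♟ ♟ ♟ ♟ ♟ ♟ ♟
· · · · · · · ·
· · · · · · · ·
· ♙ · · · · · ·
· · · · · · · ·
♙ · ♙ ♙ ♙ ♙ ♙ ♙
♖ ♘ ♗ ♕ ♔ ♗ ♘ ♖


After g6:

♜ ♞ ♝ ♛ ♚ ♝ ♞ ♜
♟ ♟ ♟ ♟ ♟ ♟ · ♟
· · · · · · ♟ ·
· · · · · · · ·
· ♙ · · · · · ·
· · · · · · · ·
♙ · ♙ ♙ ♙ ♙ ♙ ♙
♖ ♘ ♗ ♕ ♔ ♗ ♘ ♖


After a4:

♜ ♞ ♝ ♛ ♚ ♝ ♞ ♜
♟ ♟ ♟ ♟ ♟ ♟ · ♟
· · · · · · ♟ ·
· · · · · · · ·
♙ ♙ · · · · · ·
· · · · · · · ·
· · ♙ ♙ ♙ ♙ ♙ ♙
♖ ♘ ♗ ♕ ♔ ♗ ♘ ♖



  a b c d e f g h
  ─────────────────
8│♜ ♞ ♝ ♛ ♚ ♝ ♞ ♜│8
7│♟ ♟ ♟ ♟ ♟ ♟ · ♟│7
6│· · · · · · ♟ ·│6
5│· · · · · · · ·│5
4│♙ ♙ · · · · · ·│4
3│· · · · · · · ·│3
2│· · ♙ ♙ ♙ ♙ ♙ ♙│2
1│♖ ♘ ♗ ♕ ♔ ♗ ♘ ♖│1
  ─────────────────
  a b c d e f g h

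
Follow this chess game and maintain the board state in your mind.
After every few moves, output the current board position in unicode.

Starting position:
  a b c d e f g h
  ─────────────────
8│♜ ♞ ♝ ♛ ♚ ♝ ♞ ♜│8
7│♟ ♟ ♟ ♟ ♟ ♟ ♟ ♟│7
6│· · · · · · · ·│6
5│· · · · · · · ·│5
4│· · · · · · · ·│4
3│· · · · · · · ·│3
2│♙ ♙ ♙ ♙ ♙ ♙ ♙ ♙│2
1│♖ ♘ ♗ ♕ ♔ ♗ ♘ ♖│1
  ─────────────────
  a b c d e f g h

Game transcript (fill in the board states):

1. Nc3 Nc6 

  a b c d e f g h
  ─────────────────
8│♜ · ♝ ♛ ♚ ♝ ♞ ♜│8
7│♟ ♟ ♟ ♟ ♟ ♟ ♟ ♟│7
6│· · ♞ · · · · ·│6
5│· · · · · · · ·│5
4│· · · · · · · ·│4
3│· · ♘ · · · · ·│3
2│♙ ♙ ♙ ♙ ♙ ♙ ♙ ♙│2
1│♖ · ♗ ♕ ♔ ♗ ♘ ♖│1
  ─────────────────
  a b c d e f g h

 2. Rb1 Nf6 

  a b c d e f g h
  ─────────────────
8│♜ · ♝ ♛ ♚ ♝ · ♜│8
7│♟ ♟ ♟ ♟ ♟ ♟ ♟ ♟│7
6│· · ♞ · · ♞ · ·│6
5│· · · · · · · ·│5
4│· · · · · · · ·│4
3│· · ♘ · · · · ·│3
2│♙ ♙ ♙ ♙ ♙ ♙ ♙ ♙│2
1│· ♖ ♗ ♕ ♔ ♗ ♘ ♖│1
  ─────────────────
  a b c d e f g h

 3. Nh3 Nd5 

  a b c d e f g h
  ─────────────────
8│♜ · ♝ ♛ ♚ ♝ · ♜│8
7│♟ ♟ ♟ ♟ ♟ ♟ ♟ ♟│7
6│· · ♞ · · · · ·│6
5│· · · ♞ · · · ·│5
4│· · · · · · · ·│4
3│· · ♘ · · · · ♘│3
2│♙ ♙ ♙ ♙ ♙ ♙ ♙ ♙│2
1│· ♖ ♗ ♕ ♔ ♗ · ♖│1
  ─────────────────
  a b c d e f g h

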